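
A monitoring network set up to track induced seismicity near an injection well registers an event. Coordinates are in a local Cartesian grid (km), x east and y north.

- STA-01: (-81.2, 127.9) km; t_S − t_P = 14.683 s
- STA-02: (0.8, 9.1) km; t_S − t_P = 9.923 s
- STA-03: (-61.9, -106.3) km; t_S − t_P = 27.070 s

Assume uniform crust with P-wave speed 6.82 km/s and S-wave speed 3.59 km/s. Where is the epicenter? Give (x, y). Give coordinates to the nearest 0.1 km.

Distance from S−P lag: d = Δt · v_P v_S / (v_P − v_S) = Δt · (6.82·3.59)/(6.82−3.59) ≈ 7.5801·Δt.
So d_STA-01 = 111.30, d_STA-02 = 75.22, d_STA-03 = 205.19 km.
Circle about each station: (x + 81.2)² + (y − 127.9)² = 111.30²; (x − 0.8)² + (y − 9.1)² = 75.22²; (x + 61.9)² + (y + 106.3)² = 205.19².
Subtracting the STA-01 equation from the STA-02 and STA-03 equations removes the quadratic terms:
164.0 x − 237.6 y = -16138.76
38.6 x − 468.4 y = -37535.80
Solving the 2×2 system: x ≈ 20.1, y ≈ 81.8 km.

20.1 km east, 81.8 km north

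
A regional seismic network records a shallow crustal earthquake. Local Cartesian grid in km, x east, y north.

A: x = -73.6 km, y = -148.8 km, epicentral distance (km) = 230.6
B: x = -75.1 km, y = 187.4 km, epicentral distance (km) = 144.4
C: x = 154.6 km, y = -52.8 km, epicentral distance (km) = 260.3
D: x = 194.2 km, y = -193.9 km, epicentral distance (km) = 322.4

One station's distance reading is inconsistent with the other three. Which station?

Solve using three stations at a time. Using A, B, D (subtract circle equations pairwise → linear system) gives (x, y) ≈ (5.8, 67.7).
Distances from that point to each station vs reported:
  A: calculated 230.6 vs reported 230.6 → residual 0.0 km
  B: calculated 144.4 vs reported 144.4 → residual 0.0 km
  C: calculated 191.5 vs reported 260.3 → residual 68.8 km
  D: calculated 322.4 vs reported 322.4 → residual 0.0 km
A, B, D are mutually consistent (residuals ≈ 0); C is off by 68.8 km.

C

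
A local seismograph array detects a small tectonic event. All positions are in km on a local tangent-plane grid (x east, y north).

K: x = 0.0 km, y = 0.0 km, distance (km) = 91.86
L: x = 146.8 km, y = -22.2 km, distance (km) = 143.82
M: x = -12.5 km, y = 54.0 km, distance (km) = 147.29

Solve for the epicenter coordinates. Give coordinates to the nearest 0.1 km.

x ≈ 19.8 km, y ≈ -89.7 km

Circle about each station: x² + y² = 91.86²; (x − 146.8)² + (y + 22.2)² = 143.82²; (x + 12.5)² + (y − 54.0)² = 147.29².
Subtracting pairs of circle equations eliminates x²+y² and gives linear equations (the radical axes):
293.6 x − 44.4 y = 9797.15
-25.0 x + 108.0 y = -10183.83
Solving the 2×2 system: x ≈ 19.8, y ≈ -89.7 km.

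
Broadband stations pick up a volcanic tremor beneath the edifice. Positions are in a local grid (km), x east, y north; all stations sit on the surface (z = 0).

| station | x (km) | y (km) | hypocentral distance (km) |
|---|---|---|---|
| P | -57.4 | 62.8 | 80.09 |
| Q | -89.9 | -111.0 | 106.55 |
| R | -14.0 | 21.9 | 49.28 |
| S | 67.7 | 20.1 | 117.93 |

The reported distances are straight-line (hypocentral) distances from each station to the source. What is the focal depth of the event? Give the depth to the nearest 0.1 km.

depth ≈ 11.2 km

Each station gives a sphere (x−x_i)² + (y−y_i)² + z² = d_i² (stations at z=0).
Subtracting the P sphere from Q and R: z² cancels, leaving linear equations in x and y:
-65.0 x − 347.6 y = 8225.92
86.8 x − 81.8 y = -2577.10
Solving: x ≈ -44.202, y ≈ -15.399 km (keep extra digits for the depth step; rounded: -44.2, -15.4).
Then from the P sphere: z² = 80.09² − (x + 57.4)² − (y − 62.8)² with x = -44.202, y = -15.399, so z ≈ 11.186 ≈ 11.2 km.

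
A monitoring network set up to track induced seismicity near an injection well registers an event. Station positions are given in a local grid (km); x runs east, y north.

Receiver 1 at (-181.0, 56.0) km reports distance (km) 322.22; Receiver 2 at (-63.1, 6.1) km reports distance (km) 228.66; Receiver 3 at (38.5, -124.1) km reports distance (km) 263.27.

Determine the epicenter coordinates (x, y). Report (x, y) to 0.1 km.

x ≈ 134.6 km, y ≈ 121.0 km

Circle about each station: (x + 181.0)² + (y − 56.0)² = 322.22²; (x + 63.1)² + (y − 6.1)² = 228.66²; (x − 38.5)² + (y + 124.1)² = 263.27².
Subtracting pairs of circle equations eliminates x²+y² and gives linear equations (the radical axes):
235.8 x − 99.8 y = 19662.15
439.0 x − 360.2 y = 15500.70
Solving the 2×2 system: x ≈ 134.6, y ≈ 121.0 km.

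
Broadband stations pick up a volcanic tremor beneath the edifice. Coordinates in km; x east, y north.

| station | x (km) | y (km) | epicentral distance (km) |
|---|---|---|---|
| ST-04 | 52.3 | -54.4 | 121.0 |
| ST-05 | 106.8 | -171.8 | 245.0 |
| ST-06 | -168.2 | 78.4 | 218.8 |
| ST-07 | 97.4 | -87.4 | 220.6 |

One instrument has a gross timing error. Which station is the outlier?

ST-07

Solve using three stations at a time. Using ST-04, ST-05, ST-06 (subtract circle equations pairwise → linear system) gives (x, y) ≈ (50.3, 66.6).
Distances from that point to each station vs reported:
  ST-04: calculated 121.0 vs reported 121.0 → residual 0.0 km
  ST-05: calculated 245.0 vs reported 245.0 → residual 0.0 km
  ST-06: calculated 218.8 vs reported 218.8 → residual 0.0 km
  ST-07: calculated 161.0 vs reported 220.6 → residual 59.6 km
ST-04, ST-05, ST-06 are mutually consistent (residuals ≈ 0); ST-07 is off by 59.6 km.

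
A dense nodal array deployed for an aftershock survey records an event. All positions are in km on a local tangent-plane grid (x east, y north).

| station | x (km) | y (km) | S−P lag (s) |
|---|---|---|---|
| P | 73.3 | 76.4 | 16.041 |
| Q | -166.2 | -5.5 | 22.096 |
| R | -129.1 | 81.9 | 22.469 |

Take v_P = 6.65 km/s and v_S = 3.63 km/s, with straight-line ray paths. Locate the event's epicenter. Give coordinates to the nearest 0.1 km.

x ≈ 8.1 km, y ≈ -34.0 km

Distance from S−P lag: d = Δt · v_P v_S / (v_P − v_S) = Δt · (6.65·3.63)/(6.65−3.63) ≈ 7.9932·Δt.
So d_P = 128.22, d_Q = 176.62, d_R = 179.60 km.
Circle about each station: (x − 73.3)² + (y − 76.4)² = 128.22²; (x + 166.2)² + (y + 5.5)² = 176.62²; (x + 129.1)² + (y − 81.9)² = 179.60².
Subtracting the P equation from the Q and R equations removes the quadratic terms:
-479.0 x − 163.8 y = 1688.58
-404.8 x + 11.0 y = -3651.22
Solving the 2×2 system: x ≈ 8.1, y ≈ -34.0 km.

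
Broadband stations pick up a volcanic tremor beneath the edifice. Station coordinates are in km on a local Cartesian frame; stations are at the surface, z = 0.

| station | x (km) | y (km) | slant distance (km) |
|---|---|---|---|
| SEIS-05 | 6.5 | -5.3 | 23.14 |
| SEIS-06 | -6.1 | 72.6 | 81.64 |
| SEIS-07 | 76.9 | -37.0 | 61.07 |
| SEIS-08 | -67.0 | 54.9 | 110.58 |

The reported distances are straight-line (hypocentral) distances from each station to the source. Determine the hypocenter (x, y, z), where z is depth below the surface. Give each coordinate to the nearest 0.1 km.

Each station gives a sphere (x−x_i)² + (y−y_i)² + z² = d_i² (stations at z=0).
Subtracting the SEIS-05 sphere from SEIS-06 and SEIS-07: z² cancels, leaving linear equations in x and y:
-25.2 x + 155.8 y = -892.00
140.8 x − 63.4 y = 4018.18
Solving: x ≈ 27.999, y ≈ -1.196 km (keep extra digits for the depth step; rounded: 28.0, -1.2).
Then from the SEIS-05 sphere: z² = 23.14² − (x − 6.5)² − (y + 5.3)² with x = 27.999, y = -1.196, so z ≈ 7.511 ≈ 7.5 km.

x ≈ 28.0 km, y ≈ -1.2 km, depth ≈ 7.5 km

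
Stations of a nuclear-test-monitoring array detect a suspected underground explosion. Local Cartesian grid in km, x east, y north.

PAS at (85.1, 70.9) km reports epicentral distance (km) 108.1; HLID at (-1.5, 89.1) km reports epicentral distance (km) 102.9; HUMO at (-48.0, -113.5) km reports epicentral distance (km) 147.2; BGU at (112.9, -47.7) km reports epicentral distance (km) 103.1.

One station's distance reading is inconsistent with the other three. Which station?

HUMO

Solve using three stations at a time. Using PAS, HLID, BGU (subtract circle equations pairwise → linear system) gives (x, y) ≈ (16.1, -12.3).
Distances from that point to each station vs reported:
  PAS: calculated 108.1 vs reported 108.1 → residual 0.0 km
  HLID: calculated 102.9 vs reported 102.9 → residual 0.0 km
  HUMO: calculated 119.8 vs reported 147.2 → residual 27.4 km
  BGU: calculated 103.1 vs reported 103.1 → residual 0.0 km
PAS, HLID, BGU are mutually consistent (residuals ≈ 0); HUMO is off by 27.4 km.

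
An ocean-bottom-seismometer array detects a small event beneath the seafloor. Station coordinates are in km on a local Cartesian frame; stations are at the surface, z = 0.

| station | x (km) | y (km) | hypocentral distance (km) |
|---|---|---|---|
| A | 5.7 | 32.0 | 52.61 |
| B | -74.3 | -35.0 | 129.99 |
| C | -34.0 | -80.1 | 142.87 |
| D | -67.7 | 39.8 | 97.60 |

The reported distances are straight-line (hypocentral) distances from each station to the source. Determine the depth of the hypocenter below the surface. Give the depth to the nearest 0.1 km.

50.2 km

Each station gives a sphere (x−x_i)² + (y−y_i)² + z² = d_i² (stations at z=0).
Subtracting the A sphere from B and C: z² cancels, leaving linear equations in x and y:
-160.0 x − 134.0 y = -8440.59
-79.4 x − 224.2 y = -11128.50
Solving: x ≈ 15.899, y ≈ 44.006 km (keep extra digits for the depth step; rounded: 15.9, 44.0).
Then from the A sphere: z² = 52.61² − (x − 5.7)² − (y − 32.0)² with x = 15.899, y = 44.006, so z ≈ 50.196 ≈ 50.2 km.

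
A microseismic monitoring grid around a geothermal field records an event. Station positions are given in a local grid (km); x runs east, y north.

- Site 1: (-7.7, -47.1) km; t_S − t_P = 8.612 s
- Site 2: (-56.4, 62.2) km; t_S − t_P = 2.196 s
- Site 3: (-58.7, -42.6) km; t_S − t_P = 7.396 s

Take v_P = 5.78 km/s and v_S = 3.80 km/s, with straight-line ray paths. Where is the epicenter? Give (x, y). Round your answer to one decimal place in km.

-49.3 km east, 38.9 km north

Distance from S−P lag: d = Δt · v_P v_S / (v_P − v_S) = Δt · (5.78·3.80)/(5.78−3.80) ≈ 11.0929·Δt.
So d_Site 1 = 95.53, d_Site 2 = 24.36, d_Site 3 = 82.04 km.
Circle about each station: (x + 7.7)² + (y + 47.1)² = 95.53²; (x + 56.4)² + (y − 62.2)² = 24.36²; (x + 58.7)² + (y + 42.6)² = 82.04².
Subtracting the Site 1 equation from the Site 2 and Site 3 equations removes the quadratic terms:
-97.4 x + 218.6 y = 13304.67
-102.0 x + 9.0 y = 5378.17
Solving the 2×2 system: x ≈ -49.3, y ≈ 38.9 km.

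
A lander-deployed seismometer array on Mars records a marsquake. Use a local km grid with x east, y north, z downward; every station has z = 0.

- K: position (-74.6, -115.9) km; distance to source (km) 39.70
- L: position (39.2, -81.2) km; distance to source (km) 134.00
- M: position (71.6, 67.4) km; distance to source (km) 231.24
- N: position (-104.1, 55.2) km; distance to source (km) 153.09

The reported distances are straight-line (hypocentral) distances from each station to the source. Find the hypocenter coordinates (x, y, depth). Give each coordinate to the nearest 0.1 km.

Each station gives a sphere (x−x_i)² + (y−y_i)² + z² = d_i² (stations at z=0).
Subtracting the K sphere from L and M: z² cancels, leaving linear equations in x and y:
227.6 x + 69.4 y = -27247.80
292.4 x + 366.6 y = -61224.50
Solving: x ≈ -90.902, y ≈ -94.503 km (keep extra digits for the depth step; rounded: -90.9, -94.5).
Then from the K sphere: z² = 39.70² − (x + 74.6)² − (y + 115.9)² with x = -90.902, y = -94.503, so z ≈ 29.198 ≈ 29.2 km.

x ≈ -90.9 km, y ≈ -94.5 km, depth ≈ 29.2 km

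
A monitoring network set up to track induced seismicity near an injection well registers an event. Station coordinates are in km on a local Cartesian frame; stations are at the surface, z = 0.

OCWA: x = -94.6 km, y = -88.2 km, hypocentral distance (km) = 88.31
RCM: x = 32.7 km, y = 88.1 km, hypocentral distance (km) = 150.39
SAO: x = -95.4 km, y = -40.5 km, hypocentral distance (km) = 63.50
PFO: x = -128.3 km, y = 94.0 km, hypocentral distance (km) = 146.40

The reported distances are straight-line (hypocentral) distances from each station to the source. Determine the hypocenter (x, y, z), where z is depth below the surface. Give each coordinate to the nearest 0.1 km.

(-55.7, -24.2, 46.8)

Each station gives a sphere (x−x_i)² + (y−y_i)² + z² = d_i² (stations at z=0).
Subtracting the OCWA sphere from RCM and SAO: z² cancels, leaving linear equations in x and y:
254.6 x + 352.6 y = -22716.00
-1.6 x + 95.4 y = -2220.58
Solving: x ≈ -55.693, y ≈ -24.211 km (keep extra digits for the depth step; rounded: -55.7, -24.2).
Then from the OCWA sphere: z² = 88.31² − (x + 94.6)² − (y + 88.2)² with x = -55.693, y = -24.211, so z ≈ 46.801 ≈ 46.8 km.
Check against PFO (with the unrounded solution): distance 146.41 ≈ 146.40 km. ✓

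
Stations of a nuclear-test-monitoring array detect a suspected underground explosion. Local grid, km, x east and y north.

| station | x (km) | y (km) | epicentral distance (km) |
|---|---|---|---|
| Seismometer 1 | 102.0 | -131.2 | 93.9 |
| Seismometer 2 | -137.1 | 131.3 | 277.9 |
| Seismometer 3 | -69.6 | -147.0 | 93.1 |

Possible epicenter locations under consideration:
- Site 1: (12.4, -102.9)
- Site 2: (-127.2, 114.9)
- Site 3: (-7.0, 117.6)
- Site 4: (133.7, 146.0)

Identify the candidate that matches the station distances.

For each candidate, compare |candidate − station| to the reported distance:
Site 1: residuals Seismometer 1 0.1, Seismometer 2 0.1, Seismometer 3 0.0 → max 0.1 km
Site 2: residuals Seismometer 1 242.4, Seismometer 2 258.7, Seismometer 3 175.1 → max 258.7 km
Site 3: residuals Seismometer 1 177.7, Seismometer 2 147.1, Seismometer 3 178.8 → max 178.8 km
Site 4: residuals Seismometer 1 185.1, Seismometer 2 6.7, Seismometer 3 263.5 → max 263.5 km
Only Site 1 has all residuals ≈ 0.

Site 1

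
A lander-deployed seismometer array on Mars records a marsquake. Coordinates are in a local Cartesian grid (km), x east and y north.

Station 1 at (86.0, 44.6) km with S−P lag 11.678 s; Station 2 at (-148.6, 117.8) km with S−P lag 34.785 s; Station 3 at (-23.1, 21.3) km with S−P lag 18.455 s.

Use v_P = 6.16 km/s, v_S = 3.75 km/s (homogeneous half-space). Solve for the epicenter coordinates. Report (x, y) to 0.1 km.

x ≈ 136.3 km, y ≈ -55.4 km

Distance from S−P lag: d = Δt · v_P v_S / (v_P − v_S) = Δt · (6.16·3.75)/(6.16−3.75) ≈ 9.5851·Δt.
So d_Station 1 = 111.93, d_Station 2 = 333.42, d_Station 3 = 176.89 km.
Circle about each station: (x − 86.0)² + (y − 44.6)² = 111.93²; (x + 148.6)² + (y − 117.8)² = 333.42²; (x + 23.1)² + (y − 21.3)² = 176.89².
Subtracting the Station 1 equation from the Station 2 and Station 3 equations removes the quadratic terms:
-469.2 x + 146.4 y = -72066.93
-218.2 x − 46.6 y = -27159.61
Solving the 2×2 system: x ≈ 136.3, y ≈ -55.4 km.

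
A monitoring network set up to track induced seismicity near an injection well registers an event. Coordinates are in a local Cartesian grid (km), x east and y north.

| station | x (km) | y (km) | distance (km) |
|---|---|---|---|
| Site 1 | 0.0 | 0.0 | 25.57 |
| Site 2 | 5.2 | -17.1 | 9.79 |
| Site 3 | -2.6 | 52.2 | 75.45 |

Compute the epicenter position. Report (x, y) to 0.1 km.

Circle about each station: x² + y² = 25.57²; (x − 5.2)² + (y + 17.1)² = 9.79²; (x + 2.6)² + (y − 52.2)² = 75.45².
Subtracting the Site 1 equation from the Site 2 and Site 3 equations removes the quadratic terms:
10.4 x − 34.2 y = 877.43
-5.2 x + 104.4 y = -2307.28
Solving the 2×2 system: x ≈ 14.0, y ≈ -21.4 km.

(14.0, -21.4)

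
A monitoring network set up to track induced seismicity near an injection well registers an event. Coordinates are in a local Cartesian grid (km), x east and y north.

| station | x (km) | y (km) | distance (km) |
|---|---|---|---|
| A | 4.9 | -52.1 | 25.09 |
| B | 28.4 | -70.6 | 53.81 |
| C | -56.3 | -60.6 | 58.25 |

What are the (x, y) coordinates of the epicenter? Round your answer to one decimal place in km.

x ≈ -6.8 km, y ≈ -29.9 km

Circle about each station: (x − 4.9)² + (y + 52.1)² = 25.09²; (x − 28.4)² + (y + 70.6)² = 53.81²; (x + 56.3)² + (y + 60.6)² = 58.25².
Subtracting the A equation from the B and C equations removes the quadratic terms:
47.0 x − 37.0 y = 786.49
-122.4 x − 17.0 y = 1340.08
Solving the 2×2 system: x ≈ -6.8, y ≈ -29.9 km.
Check against A (with the unrounded x, y): √((x − 4.9)²+(y + 52.1)²) = 25.10 ≈ 25.09 km. ✓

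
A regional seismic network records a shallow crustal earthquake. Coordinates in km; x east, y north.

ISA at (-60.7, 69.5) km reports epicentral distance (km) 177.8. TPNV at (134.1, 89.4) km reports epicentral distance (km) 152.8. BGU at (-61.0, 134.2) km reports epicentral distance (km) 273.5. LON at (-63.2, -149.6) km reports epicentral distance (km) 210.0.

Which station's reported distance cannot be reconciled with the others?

Solve using three stations at a time. Using TPNV, BGU, LON (subtract circle equations pairwise → linear system) gives (x, y) ≈ (128.2, -63.3).
Distances from that point to each station vs reported:
  ISA: calculated 230.9 vs reported 177.8 → residual 53.1 km
  TPNV: calculated 152.8 vs reported 152.8 → residual 0.0 km
  BGU: calculated 273.5 vs reported 273.5 → residual 0.0 km
  LON: calculated 210.0 vs reported 210.0 → residual 0.0 km
TPNV, BGU, LON are mutually consistent (residuals ≈ 0); ISA is off by 53.1 km.

ISA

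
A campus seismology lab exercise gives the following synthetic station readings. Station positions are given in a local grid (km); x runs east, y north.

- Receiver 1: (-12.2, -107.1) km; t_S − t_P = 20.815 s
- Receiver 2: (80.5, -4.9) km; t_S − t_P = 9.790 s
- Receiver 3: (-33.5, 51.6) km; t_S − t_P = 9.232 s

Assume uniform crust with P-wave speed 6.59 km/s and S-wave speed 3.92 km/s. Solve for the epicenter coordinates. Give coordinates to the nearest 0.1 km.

49.5 km east, 84.6 km north

Distance from S−P lag: d = Δt · v_P v_S / (v_P − v_S) = Δt · (6.59·3.92)/(6.59−3.92) ≈ 9.6752·Δt.
So d_Receiver 1 = 201.39, d_Receiver 2 = 94.72, d_Receiver 3 = 89.32 km.
Circle about each station: (x + 12.2)² + (y + 107.1)² = 201.39²; (x − 80.5)² + (y + 4.9)² = 94.72²; (x + 33.5)² + (y − 51.6)² = 89.32².
Subtracting the Receiver 1 equation from the Receiver 2 and Receiver 3 equations removes the quadratic terms:
185.4 x + 204.4 y = 26471.06
-42.6 x + 317.4 y = 24745.43
Solving the 2×2 system: x ≈ 49.5, y ≈ 84.6 km.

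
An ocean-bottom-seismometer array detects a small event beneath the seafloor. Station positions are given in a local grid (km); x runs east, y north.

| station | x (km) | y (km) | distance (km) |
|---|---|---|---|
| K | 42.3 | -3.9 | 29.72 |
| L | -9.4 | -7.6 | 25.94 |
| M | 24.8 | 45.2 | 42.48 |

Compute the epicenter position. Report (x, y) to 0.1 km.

Circle about each station: (x − 42.3)² + (y + 3.9)² = 29.72²; (x + 9.4)² + (y + 7.6)² = 25.94²; (x − 24.8)² + (y − 45.2)² = 42.48².
Subtracting the K equation from the L and M equations removes the quadratic terms:
-103.4 x − 7.4 y = -1447.99
-35.0 x + 98.2 y = -67.69
Solving the 2×2 system: x ≈ 13.7, y ≈ 4.2 km.
Check against K (with the unrounded x, y): √((x − 42.3)²+(y + 3.9)²) = 29.72 ≈ 29.72 km. ✓

(13.7, 4.2)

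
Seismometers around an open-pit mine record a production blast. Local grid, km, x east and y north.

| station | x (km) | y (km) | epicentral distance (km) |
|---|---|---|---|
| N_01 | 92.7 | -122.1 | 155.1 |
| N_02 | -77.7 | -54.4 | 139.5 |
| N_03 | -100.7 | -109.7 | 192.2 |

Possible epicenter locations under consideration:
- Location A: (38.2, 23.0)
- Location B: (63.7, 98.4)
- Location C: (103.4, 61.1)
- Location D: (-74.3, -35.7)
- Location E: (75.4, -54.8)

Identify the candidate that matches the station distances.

Location A

For each candidate, compare |candidate − station| to the reported distance:
Location A: residuals N_01 0.1, N_02 0.1, N_03 0.1 → max 0.1 km
Location B: residuals N_01 67.3, N_02 68.7, N_03 73.0 → max 73.0 km
Location C: residuals N_01 28.4, N_02 75.3, N_03 73.9 → max 75.3 km
Location D: residuals N_01 32.9, N_02 120.5, N_03 113.6 → max 120.5 km
Location E: residuals N_01 85.6, N_02 13.6, N_03 7.7 → max 85.6 km
Only Location A has all residuals ≈ 0.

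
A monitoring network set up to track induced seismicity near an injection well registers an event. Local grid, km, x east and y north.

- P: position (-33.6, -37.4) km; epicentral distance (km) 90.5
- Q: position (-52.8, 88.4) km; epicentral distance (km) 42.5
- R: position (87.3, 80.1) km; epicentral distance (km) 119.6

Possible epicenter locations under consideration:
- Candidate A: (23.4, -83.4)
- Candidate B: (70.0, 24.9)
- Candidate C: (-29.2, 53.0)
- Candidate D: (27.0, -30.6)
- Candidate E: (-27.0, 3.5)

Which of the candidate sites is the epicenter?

Candidate C

For each candidate, compare |candidate − station| to the reported distance:
Candidate A: residuals P 17.3, Q 145.4, R 55.9 → max 145.4 km
Candidate B: residuals P 30.4, Q 95.7, R 61.8 → max 95.7 km
Candidate C: residuals P 0.0, Q 0.0, R 0.0 → max 0.0 km
Candidate D: residuals P 29.5, Q 100.8, R 6.5 → max 100.8 km
Candidate E: residuals P 49.1, Q 46.2, R 18.0 → max 49.1 km
Only Candidate C has all residuals ≈ 0.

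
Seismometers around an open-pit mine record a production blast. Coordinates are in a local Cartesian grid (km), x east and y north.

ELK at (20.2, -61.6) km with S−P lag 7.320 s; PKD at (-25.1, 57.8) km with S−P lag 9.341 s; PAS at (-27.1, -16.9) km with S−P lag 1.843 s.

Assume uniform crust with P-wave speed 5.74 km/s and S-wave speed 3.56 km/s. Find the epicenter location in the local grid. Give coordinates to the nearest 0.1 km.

Distance from S−P lag: d = Δt · v_P v_S / (v_P − v_S) = Δt · (5.74·3.56)/(5.74−3.56) ≈ 9.3736·Δt.
So d_ELK = 68.61, d_PKD = 87.56, d_PAS = 17.28 km.
Circle about each station: (x − 20.2)² + (y + 61.6)² = 68.61²; (x + 25.1)² + (y − 57.8)² = 87.56²; (x + 27.1)² + (y + 16.9)² = 17.28².
Subtracting the ELK equation from the PKD and PAS equations removes the quadratic terms:
-90.6 x + 238.8 y = -3191.17
-94.6 x + 89.4 y = 1226.15
Solving the 2×2 system: x ≈ -39.9, y ≈ -28.5 km.
Check against ELK (with the unrounded x, y): √((x − 20.2)²+(y + 61.6)²) = 68.61 ≈ 68.61 km. ✓

x ≈ -39.9 km, y ≈ -28.5 km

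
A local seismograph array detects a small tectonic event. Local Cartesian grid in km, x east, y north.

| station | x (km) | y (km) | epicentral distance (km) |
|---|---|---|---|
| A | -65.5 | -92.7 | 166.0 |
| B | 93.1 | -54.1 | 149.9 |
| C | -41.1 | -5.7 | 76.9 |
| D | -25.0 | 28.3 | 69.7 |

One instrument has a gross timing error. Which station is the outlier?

D

Solve using three stations at a time. Using A, B, C (subtract circle equations pairwise → linear system) gives (x, y) ≈ (-2.9, 61.0).
Distances from that point to each station vs reported:
  A: calculated 166.0 vs reported 166.0 → residual 0.0 km
  B: calculated 149.9 vs reported 149.9 → residual 0.0 km
  C: calculated 76.9 vs reported 76.9 → residual 0.0 km
  D: calculated 39.5 vs reported 69.7 → residual 30.2 km
A, B, C are mutually consistent (residuals ≈ 0); D is off by 30.2 km.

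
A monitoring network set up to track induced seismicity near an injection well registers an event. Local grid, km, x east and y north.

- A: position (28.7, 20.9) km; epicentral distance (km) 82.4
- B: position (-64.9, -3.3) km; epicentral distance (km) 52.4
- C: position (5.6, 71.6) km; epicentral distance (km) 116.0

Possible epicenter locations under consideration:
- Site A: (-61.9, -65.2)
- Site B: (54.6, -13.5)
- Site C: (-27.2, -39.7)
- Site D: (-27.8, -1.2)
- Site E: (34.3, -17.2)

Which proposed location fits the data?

For each candidate, compare |candidate − station| to the reported distance:
Site A: residuals A 42.6, B 9.6, C 36.5 → max 42.6 km
Site B: residuals A 39.3, B 67.5, C 17.8 → max 67.5 km
Site C: residuals A 0.0, B 0.0, C 0.0 → max 0.0 km
Site D: residuals A 21.7, B 15.2, C 35.9 → max 35.9 km
Site E: residuals A 43.9, B 47.8, C 22.7 → max 47.8 km
Only Site C has all residuals ≈ 0.

Site C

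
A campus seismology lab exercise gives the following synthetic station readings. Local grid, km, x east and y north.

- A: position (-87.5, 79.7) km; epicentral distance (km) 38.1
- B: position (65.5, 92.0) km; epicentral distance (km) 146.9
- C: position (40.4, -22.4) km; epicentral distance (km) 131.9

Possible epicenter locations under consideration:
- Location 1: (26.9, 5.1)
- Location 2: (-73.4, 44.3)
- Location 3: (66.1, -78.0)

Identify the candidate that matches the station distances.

Location 2

For each candidate, compare |candidate − station| to the reported distance:
Location 1: residuals A 98.5, B 51.8, C 101.3 → max 101.3 km
Location 2: residuals A 0.0, B 0.0, C 0.0 → max 0.0 km
Location 3: residuals A 182.0, B 23.1, C 70.6 → max 182.0 km
Only Location 2 has all residuals ≈ 0.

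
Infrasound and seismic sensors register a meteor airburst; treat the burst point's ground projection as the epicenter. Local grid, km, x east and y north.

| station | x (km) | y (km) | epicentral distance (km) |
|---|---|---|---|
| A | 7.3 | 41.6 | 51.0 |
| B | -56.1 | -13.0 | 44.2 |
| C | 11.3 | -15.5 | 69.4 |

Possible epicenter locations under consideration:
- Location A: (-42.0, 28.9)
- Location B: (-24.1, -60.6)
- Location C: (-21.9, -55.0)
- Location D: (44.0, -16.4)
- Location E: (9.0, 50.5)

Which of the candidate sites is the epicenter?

For each candidate, compare |candidate − station| to the reported distance:
Location A: residuals A 0.1, B 0.0, C 0.0 → max 0.1 km
Location B: residuals A 55.9, B 13.2, C 12.1 → max 55.9 km
Location C: residuals A 49.9, B 10.0, C 17.8 → max 49.9 km
Location D: residuals A 17.6, B 56.0, C 36.7 → max 56.0 km
Location E: residuals A 41.9, B 46.7, C 3.4 → max 46.7 km
Only Location A has all residuals ≈ 0.

Location A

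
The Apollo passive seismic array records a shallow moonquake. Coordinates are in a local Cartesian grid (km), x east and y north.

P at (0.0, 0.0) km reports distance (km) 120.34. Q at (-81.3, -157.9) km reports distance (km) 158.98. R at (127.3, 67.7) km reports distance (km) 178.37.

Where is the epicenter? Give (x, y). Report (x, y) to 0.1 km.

Circle about each station: x² + y² = 120.34²; (x + 81.3)² + (y + 157.9)² = 158.98²; (x − 127.3)² + (y − 67.7)² = 178.37².
Subtracting the P equation from the Q and R equations removes the quadratic terms:
-162.6 x − 315.8 y = 20749.18
254.6 x + 135.4 y = 3454.44
Solving the 2×2 system: x ≈ 66.8, y ≈ -100.1 km.
Check against P (with the unrounded x, y): √(x²+y²) = 120.34 ≈ 120.34 km. ✓

x ≈ 66.8 km, y ≈ -100.1 km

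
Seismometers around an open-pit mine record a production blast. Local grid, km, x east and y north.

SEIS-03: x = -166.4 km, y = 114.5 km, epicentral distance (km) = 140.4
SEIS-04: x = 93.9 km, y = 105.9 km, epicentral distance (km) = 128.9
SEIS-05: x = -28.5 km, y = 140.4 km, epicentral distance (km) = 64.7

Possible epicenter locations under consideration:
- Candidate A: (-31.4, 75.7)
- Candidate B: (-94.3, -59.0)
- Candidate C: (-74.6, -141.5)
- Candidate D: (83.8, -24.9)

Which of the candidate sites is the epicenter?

For each candidate, compare |candidate − station| to the reported distance:
Candidate A: residuals SEIS-03 0.1, SEIS-04 0.0, SEIS-05 0.1 → max 0.1 km
Candidate B: residuals SEIS-03 47.5, SEIS-04 121.3, SEIS-05 145.3 → max 145.3 km
Candidate C: residuals SEIS-03 131.6, SEIS-04 170.4, SEIS-05 220.9 → max 220.9 km
Candidate D: residuals SEIS-03 146.0, SEIS-04 2.3, SEIS-05 135.1 → max 146.0 km
Only Candidate A has all residuals ≈ 0.

Candidate A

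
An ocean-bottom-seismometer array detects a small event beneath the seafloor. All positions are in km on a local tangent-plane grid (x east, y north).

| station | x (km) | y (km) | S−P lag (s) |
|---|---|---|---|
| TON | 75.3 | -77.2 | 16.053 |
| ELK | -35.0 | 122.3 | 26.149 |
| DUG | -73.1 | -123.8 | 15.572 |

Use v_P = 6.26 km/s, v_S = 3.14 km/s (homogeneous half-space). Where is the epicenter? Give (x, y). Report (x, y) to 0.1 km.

Distance from S−P lag: d = Δt · v_P v_S / (v_P − v_S) = Δt · (6.26·3.14)/(6.26−3.14) ≈ 6.3001·Δt.
So d_TON = 101.14, d_ELK = 164.74, d_DUG = 98.11 km.
Circle about each station: (x − 75.3)² + (y + 77.2)² = 101.14²; (x + 35.0)² + (y − 122.3)² = 164.74²; (x + 73.1)² + (y + 123.8)² = 98.11².
Subtracting pairs of circle equations eliminates x²+y² and gives linear equations (the radical axes):
-220.6 x + 399.0 y = -12357.61
-296.8 x − 93.2 y = 9643.85
Solving the 2×2 system: x ≈ -19.4, y ≈ -41.7 km.

(-19.4, -41.7)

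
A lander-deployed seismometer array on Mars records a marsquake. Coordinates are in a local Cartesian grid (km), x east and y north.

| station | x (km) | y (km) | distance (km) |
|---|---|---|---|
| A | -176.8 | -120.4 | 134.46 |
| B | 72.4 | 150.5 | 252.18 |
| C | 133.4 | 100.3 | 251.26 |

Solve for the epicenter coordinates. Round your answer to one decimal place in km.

-52.8 km east, -68.4 km north

Circle about each station: (x + 176.8)² + (y + 120.4)² = 134.46²; (x − 72.4)² + (y − 150.5)² = 252.18²; (x − 133.4)² + (y − 100.3)² = 251.26².
Subtracting the A equation from the B and C equations removes the quadratic terms:
498.4 x + 541.8 y = -63377.65
620.4 x + 441.4 y = -62950.85
Solving the 2×2 system: x ≈ -52.8, y ≈ -68.4 km.
Check against A (with the unrounded x, y): √((x + 176.8)²+(y + 120.4)²) = 134.46 ≈ 134.46 km. ✓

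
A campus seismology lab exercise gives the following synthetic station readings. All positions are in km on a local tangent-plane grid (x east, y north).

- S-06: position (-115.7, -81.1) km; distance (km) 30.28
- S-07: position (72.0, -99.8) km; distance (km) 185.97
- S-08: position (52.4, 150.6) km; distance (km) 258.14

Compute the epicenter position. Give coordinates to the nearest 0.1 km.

(-107.7, -51.9)

Circle about each station: (x + 115.7)² + (y + 81.1)² = 30.28²; (x − 72.0)² + (y + 99.8)² = 185.97²; (x − 52.4)² + (y − 150.6)² = 258.14².
Subtracting the S-06 equation from the S-07 and S-08 equations removes the quadratic terms:
375.4 x − 37.4 y = -38487.62
336.2 x + 463.4 y = -60256.96
Solving the 2×2 system: x ≈ -107.7, y ≈ -51.9 km.
Check against S-06 (with the unrounded x, y): √((x + 115.7)²+(y + 81.1)²) = 30.28 ≈ 30.28 km. ✓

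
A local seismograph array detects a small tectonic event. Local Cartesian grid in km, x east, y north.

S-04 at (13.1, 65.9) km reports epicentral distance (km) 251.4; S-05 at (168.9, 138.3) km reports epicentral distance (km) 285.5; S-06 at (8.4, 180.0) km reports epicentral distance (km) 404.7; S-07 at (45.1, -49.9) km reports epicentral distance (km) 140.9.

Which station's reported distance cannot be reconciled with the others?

Solve using three stations at a time. Using S-04, S-05, S-07 (subtract circle equations pairwise → linear system) gives (x, y) ≈ (147.7, -146.4).
Distances from that point to each station vs reported:
  S-04: calculated 251.4 vs reported 251.4 → residual 0.0 km
  S-05: calculated 285.5 vs reported 285.5 → residual 0.0 km
  S-06: calculated 354.9 vs reported 404.7 → residual 49.8 km
  S-07: calculated 140.9 vs reported 140.9 → residual 0.0 km
S-04, S-05, S-07 are mutually consistent (residuals ≈ 0); S-06 is off by 49.8 km.

S-06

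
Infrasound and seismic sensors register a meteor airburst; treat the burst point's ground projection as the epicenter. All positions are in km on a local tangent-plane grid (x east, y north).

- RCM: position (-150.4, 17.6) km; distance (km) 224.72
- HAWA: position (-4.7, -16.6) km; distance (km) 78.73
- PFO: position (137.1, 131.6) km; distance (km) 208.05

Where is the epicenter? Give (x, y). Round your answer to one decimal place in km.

Circle about each station: (x + 150.4)² + (y − 17.6)² = 224.72²; (x + 4.7)² + (y + 16.6)² = 78.73²; (x − 137.1)² + (y − 131.6)² = 208.05².
Subtracting pairs of circle equations eliminates x²+y² and gives linear equations (the radical axes):
291.4 x − 68.4 y = 21668.40
575.0 x + 228.0 y = 20399.33
Solving the 2×2 system: x ≈ 59.9, y ≈ -61.6 km.

(59.9, -61.6)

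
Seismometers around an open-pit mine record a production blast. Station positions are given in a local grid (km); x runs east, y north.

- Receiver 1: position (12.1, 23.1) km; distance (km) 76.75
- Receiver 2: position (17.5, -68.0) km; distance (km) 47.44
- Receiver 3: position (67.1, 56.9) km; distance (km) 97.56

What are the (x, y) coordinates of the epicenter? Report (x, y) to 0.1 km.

Circle about each station: (x − 12.1)² + (y − 23.1)² = 76.75²; (x − 17.5)² + (y + 68.0)² = 47.44²; (x − 67.1)² + (y − 56.9)² = 97.56².
Subtracting pairs of circle equations eliminates x²+y² and gives linear equations (the radical axes):
10.8 x − 182.2 y = 7890.24
110.0 x + 67.6 y = 3432.61
Solving the 2×2 system: x ≈ 55.8, y ≈ -40.0 km.
Check against Receiver 1 (with the unrounded x, y): √((x − 12.1)²+(y − 23.1)²) = 76.75 ≈ 76.75 km. ✓

x ≈ 55.8 km, y ≈ -40.0 km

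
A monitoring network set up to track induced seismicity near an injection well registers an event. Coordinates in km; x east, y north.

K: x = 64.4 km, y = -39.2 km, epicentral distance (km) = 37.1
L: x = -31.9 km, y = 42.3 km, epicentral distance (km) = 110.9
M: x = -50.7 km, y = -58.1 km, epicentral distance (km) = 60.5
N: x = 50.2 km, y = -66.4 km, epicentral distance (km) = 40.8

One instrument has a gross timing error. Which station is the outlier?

Solve using three stations at a time. Using L, M, N (subtract circle equations pairwise → linear system) gives (x, y) ≈ (9.8, -60.5).
Distances from that point to each station vs reported:
  K: calculated 58.6 vs reported 37.1 → residual 21.5 km
  L: calculated 110.9 vs reported 110.9 → residual 0.0 km
  M: calculated 60.5 vs reported 60.5 → residual 0.0 km
  N: calculated 40.8 vs reported 40.8 → residual 0.0 km
L, M, N are mutually consistent (residuals ≈ 0); K is off by 21.5 km.

K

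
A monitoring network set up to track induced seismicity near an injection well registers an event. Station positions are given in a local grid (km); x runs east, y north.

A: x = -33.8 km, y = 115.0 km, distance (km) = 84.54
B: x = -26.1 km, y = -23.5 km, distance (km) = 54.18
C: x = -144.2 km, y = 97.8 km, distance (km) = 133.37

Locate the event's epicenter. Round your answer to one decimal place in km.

x ≈ -29.0 km, y ≈ 30.6 km

Circle about each station: (x + 33.8)² + (y − 115.0)² = 84.54²; (x + 26.1)² + (y + 23.5)² = 54.18²; (x + 144.2)² + (y − 97.8)² = 133.37².
Subtracting the A equation from the B and C equations removes the quadratic terms:
15.4 x − 277.0 y = -8922.44
-220.8 x − 34.4 y = 5350.49
Solving the 2×2 system: x ≈ -29.0, y ≈ 30.6 km.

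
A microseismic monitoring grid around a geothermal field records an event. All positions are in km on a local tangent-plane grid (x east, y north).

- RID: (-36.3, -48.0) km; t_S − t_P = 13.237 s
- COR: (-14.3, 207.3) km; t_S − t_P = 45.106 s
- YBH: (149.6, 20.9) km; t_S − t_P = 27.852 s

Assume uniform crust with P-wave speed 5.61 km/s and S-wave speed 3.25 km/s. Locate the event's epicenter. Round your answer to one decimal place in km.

(7.3, -140.5)

Distance from S−P lag: d = Δt · v_P v_S / (v_P − v_S) = Δt · (5.61·3.25)/(5.61−3.25) ≈ 7.7256·Δt.
So d_RID = 102.26, d_COR = 348.47, d_YBH = 215.17 km.
Circle about each station: (x + 36.3)² + (y + 48.0)² = 102.26²; (x + 14.3)² + (y − 207.3)² = 348.47²; (x − 149.6)² + (y − 20.9)² = 215.17².
Subtracting pairs of circle equations eliminates x²+y² and gives linear equations (the radical axes):
44.0 x + 510.6 y = -71418.14
371.8 x + 137.8 y = -16645.74
Solving the 2×2 system: x ≈ 7.3, y ≈ -140.5 km.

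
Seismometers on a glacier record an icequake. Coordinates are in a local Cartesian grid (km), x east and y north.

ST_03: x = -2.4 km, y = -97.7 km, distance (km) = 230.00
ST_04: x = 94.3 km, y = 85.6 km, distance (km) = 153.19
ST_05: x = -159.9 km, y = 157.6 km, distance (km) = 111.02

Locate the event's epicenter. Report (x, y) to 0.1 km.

Circle about each station: (x + 2.4)² + (y + 97.7)² = 230.00²; (x − 94.3)² + (y − 85.6)² = 153.19²; (x + 159.9)² + (y − 157.6)² = 111.02².
Subtracting the ST_03 equation from the ST_04 and ST_05 equations removes the quadratic terms:
193.4 x + 366.6 y = 36101.62
-315.0 x + 510.6 y = 81429.28
Solving the 2×2 system: x ≈ -53.3, y ≈ 126.6 km.
Check against ST_03 (with the unrounded x, y): √((x + 2.4)²+(y + 97.7)²) = 230.00 ≈ 230.00 km. ✓

x ≈ -53.3 km, y ≈ 126.6 km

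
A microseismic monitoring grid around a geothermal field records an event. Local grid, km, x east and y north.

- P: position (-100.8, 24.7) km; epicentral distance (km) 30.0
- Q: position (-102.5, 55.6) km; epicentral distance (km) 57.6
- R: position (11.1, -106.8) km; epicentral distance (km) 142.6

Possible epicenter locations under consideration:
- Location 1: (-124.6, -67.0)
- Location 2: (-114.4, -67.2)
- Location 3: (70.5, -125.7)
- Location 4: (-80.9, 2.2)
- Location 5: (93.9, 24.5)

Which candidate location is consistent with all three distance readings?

For each candidate, compare |candidate − station| to the reported distance:
Location 1: residuals P 64.7, Q 67.0, R 1.2 → max 67.0 km
Location 2: residuals P 62.9, Q 65.8, R 11.0 → max 65.8 km
Location 3: residuals P 198.0, Q 193.0, R 80.3 → max 198.0 km
Location 4: residuals P 0.0, Q 0.0, R 0.0 → max 0.0 km
Location 5: residuals P 164.7, Q 141.2, R 12.6 → max 164.7 km
Only Location 4 has all residuals ≈ 0.

Location 4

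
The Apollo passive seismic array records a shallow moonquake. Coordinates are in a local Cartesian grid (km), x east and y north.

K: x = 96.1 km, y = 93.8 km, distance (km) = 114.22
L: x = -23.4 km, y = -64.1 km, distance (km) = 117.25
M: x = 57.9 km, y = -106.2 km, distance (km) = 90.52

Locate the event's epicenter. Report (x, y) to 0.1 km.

Circle about each station: (x − 96.1)² + (y − 93.8)² = 114.22²; (x + 23.4)² + (y + 64.1)² = 117.25²; (x − 57.9)² + (y + 106.2)² = 90.52².
Subtracting pairs of circle equations eliminates x²+y² and gives linear equations (the radical axes):
-239.0 x − 315.8 y = -14078.63
-76.4 x − 400.0 y = 1449.54
Solving the 2×2 system: x ≈ 85.2, y ≈ -19.9 km.

x ≈ 85.2 km, y ≈ -19.9 km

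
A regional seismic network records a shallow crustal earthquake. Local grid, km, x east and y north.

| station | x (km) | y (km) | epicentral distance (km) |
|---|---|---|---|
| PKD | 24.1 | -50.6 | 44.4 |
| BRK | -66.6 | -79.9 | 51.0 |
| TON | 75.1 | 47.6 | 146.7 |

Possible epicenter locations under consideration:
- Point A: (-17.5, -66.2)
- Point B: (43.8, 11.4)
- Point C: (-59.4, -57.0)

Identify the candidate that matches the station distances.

For each candidate, compare |candidate − station| to the reported distance:
Point A: residuals PKD 0.0, BRK 0.0, TON 0.0 → max 0.0 km
Point B: residuals PKD 20.7, BRK 92.3, TON 98.8 → max 98.8 km
Point C: residuals PKD 39.3, BRK 27.0, TON 23.7 → max 39.3 km
Only Point A has all residuals ≈ 0.

Point A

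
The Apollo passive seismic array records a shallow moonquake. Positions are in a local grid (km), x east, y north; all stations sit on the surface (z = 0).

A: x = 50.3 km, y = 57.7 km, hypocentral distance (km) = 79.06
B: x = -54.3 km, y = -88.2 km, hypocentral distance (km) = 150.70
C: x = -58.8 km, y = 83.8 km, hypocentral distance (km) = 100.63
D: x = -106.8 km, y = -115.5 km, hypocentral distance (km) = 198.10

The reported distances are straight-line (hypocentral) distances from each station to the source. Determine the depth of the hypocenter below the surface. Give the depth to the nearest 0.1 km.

Each station gives a sphere (x−x_i)² + (y−y_i)² + z² = d_i² (stations at z=0).
Subtracting the A sphere from B and C: z² cancels, leaving linear equations in x and y:
-209.2 x − 291.8 y = -11591.66
-218.2 x + 52.2 y = 744.59
Solving: x ≈ 5.199, y ≈ 35.997 km (keep extra digits for the depth step; rounded: 5.2, 36.0).
Then from the A sphere: z² = 79.06² − (x − 50.3)² − (y − 57.7)² with x = 5.199, y = 35.997, so z ≈ 61.199 ≈ 61.2 km.
Check against D (with the unrounded solution): distance 198.09 ≈ 198.10 km. ✓

z ≈ 61.2 km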